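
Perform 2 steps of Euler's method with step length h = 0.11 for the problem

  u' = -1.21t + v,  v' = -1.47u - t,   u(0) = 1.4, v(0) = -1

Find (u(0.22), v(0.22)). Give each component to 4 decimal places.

1.1405, -1.4471

Euler on (u,v): u_{n+1} = u_n + h·u', v_{n+1} = v_n + h·v'.
0.000000: (1.400000, -1.000000); f=(-1.000000, -2.058000) → (1.290000, -1.226380)
0.110000: (1.290000, -1.226380); f=(-1.359480, -2.006300) → (1.140457, -1.447073)
(u(0.22), v(0.22)) ≈ (1.1405, -1.4471)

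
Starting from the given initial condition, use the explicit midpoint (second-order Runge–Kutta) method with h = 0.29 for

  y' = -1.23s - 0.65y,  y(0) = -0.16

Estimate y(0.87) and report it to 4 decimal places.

Midpoint: k1 = f(s_n, y_n); k2 = f(s_n + h/2, y_n + (h/2)·k1); y_{n+1} = y_n + h·k2.
s=0.000000, y=-0.160000:
  k1 = f(0.000000, -0.160000) = 0.104000
  k2 = f(0.145000, -0.144920) = -0.084152
  y ← -0.160000 + 0.29·(-0.084152) = -0.184404
s=0.290000, y=-0.184404:
  k1 = f(0.290000, -0.184404) = -0.236837
  k2 = f(0.435000, -0.218745) = -0.392865
  y ← -0.184404 + 0.29·(-0.392865) = -0.298335
s=0.580000, y=-0.298335:
  k1 = f(0.580000, -0.298335) = -0.519482
  k2 = f(0.725000, -0.373660) = -0.648871
  y ← -0.298335 + 0.29·(-0.648871) = -0.486508
y(0.87) ≈ -0.4865

-0.4865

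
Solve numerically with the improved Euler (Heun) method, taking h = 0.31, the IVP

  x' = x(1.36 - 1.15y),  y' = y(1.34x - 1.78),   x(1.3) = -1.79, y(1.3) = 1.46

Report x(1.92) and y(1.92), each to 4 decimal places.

Heun on (x,y): k1 = f(t_n, state_n); k2 = f(t_n + h, state_n + h·k1); state_{n+1} = state_n + (h/2)·(k1 + k2).
1.300000: (-1.790000, 1.460000)
  k1 = (0.571010, -6.100756)
  predictor → (-1.612987, -0.431234)
  k2 = (-2.993574, 1.699668)
  → (-2.165497, 0.777831)
1.610000: (-2.165497, 0.777831)
  k1 = (-1.008026, -3.641625)
  predictor → (-2.477985, -0.351072)
  k2 = (-4.370505, 1.790645)
  → (-2.999170, 0.490929)
(x(1.92), y(1.92)) ≈ (-2.9992, 0.4909)

-2.9992, 0.4909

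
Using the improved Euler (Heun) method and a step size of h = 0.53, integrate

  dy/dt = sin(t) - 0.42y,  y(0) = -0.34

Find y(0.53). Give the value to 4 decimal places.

Heun: k1 = f(t_n, y_n); k2 = f(t_n + h, y_n + h·k1); y_{n+1} = y_n + (h/2)·(k1 + k2).
t=0.000000, y=-0.340000:
  k1 = f(0.000000, -0.340000) = 0.142800
  k2 = f(0.530000, -0.264316) = 0.616546
  y ← -0.340000 + (0.53/2)·(0.142800 + 0.616546) = -0.138773
y(0.53) ≈ -0.1388

-0.1388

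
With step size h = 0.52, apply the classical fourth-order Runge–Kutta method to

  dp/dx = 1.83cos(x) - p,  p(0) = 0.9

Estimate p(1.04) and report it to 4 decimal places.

1.2463

RK4: k1 = f(x_n, p_n); k2 = f(x_n + h/2, p_n + (h/2)·k1); k3 = f(x_n + h/2, p_n + (h/2)·k2); k4 = f(x_n + h, p_n + h·k3); p_{n+1} = p_n + (h/6)·(k1 + 2k2 + 2k3 + k4).
x=0.000000, p=0.900000:
  k1 = f(0.000000, 0.900000) = 0.930000
  k2 = f(0.260000, 1.141800) = 0.626694
  k3 = f(0.260000, 1.062940) = 0.705553
  k4 = f(0.520000, 1.266888) = 0.321221
  p ← 0.900000 + (0.52/6)·(k1 + 2k2 + 2k3 + k4) = 1.239362
x=0.520000, p=1.239362:
  k1 = f(0.520000, 1.239362) = 0.348747
  k2 = f(0.780000, 1.330036) = -0.029064
  k3 = f(0.780000, 1.231805) = 0.069167
  k4 = f(1.040000, 1.275329) = -0.348946
  p ← 1.239362 + (0.52/6)·(k1 + 2k2 + 2k3 + k4) = 1.246296
p(1.04) ≈ 1.2463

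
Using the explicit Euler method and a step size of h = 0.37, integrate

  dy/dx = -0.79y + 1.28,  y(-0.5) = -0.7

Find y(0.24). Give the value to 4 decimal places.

Euler: y_{n+1} = y_n + h·f(x_n, y_n).
x=-0.500000, y=-0.700000: f=1.833000 → y ← -0.700000 + 0.37·1.833000 = -0.021790
x=-0.130000, y=-0.021790: f=1.297214 → y ← -0.021790 + 0.37·1.297214 = 0.458179
y(0.24) ≈ 0.4582

0.4582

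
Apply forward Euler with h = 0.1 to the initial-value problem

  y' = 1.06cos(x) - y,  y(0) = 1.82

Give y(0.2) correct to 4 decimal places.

Euler: y_{n+1} = y_n + h·f(x_n, y_n).
x=0.000000, y=1.820000: f=-0.760000 → y ← 1.820000 + 0.1·(-0.760000) = 1.744000
x=0.100000, y=1.744000: f=-0.689296 → y ← 1.744000 + 0.1·(-0.689296) = 1.675070
y(0.2) ≈ 1.6751

1.6751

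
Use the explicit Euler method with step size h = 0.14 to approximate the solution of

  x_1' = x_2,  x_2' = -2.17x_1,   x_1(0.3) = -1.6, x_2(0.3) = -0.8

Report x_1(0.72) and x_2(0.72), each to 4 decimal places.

-1.7271, 0.7396

Euler on (x_1,x_2): x_1_{n+1} = x_1_n + h·x_1', x_2_{n+1} = x_2_n + h·x_2'.
0.300000: (-1.600000, -0.800000); f=(-0.800000, 3.472000) → (-1.712000, -0.313920)
0.440000: (-1.712000, -0.313920); f=(-0.313920, 3.715040) → (-1.755949, 0.206186)
0.580000: (-1.755949, 0.206186); f=(0.206186, 3.810409) → (-1.727083, 0.739643)
(x_1(0.72), x_2(0.72)) ≈ (-1.7271, 0.7396)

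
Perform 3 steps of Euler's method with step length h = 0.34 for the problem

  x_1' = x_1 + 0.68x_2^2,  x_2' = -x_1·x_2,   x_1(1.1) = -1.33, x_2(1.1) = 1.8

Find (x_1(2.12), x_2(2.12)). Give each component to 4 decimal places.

3.1462, 3.2975

Euler on (x_1,x_2): x_1_{n+1} = x_1_n + h·x_1', x_2_{n+1} = x_2_n + h·x_2'.
1.100000: (-1.330000, 1.800000); f=(0.873200, 2.394000) → (-1.033112, 2.613960)
1.440000: (-1.033112, 2.613960); f=(3.613183, 2.700513) → (0.195370, 3.532135)
1.780000: (0.195370, 3.532135); f=(8.679033, -0.690074) → (3.146241, 3.297509)
(x_1(2.12), x_2(2.12)) ≈ (3.1462, 3.2975)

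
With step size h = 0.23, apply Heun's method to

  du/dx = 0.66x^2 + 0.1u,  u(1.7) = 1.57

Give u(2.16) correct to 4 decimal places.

Heun: k1 = f(x_n, u_n); k2 = f(x_n + h, u_n + h·k1); u_{n+1} = u_n + (h/2)·(k1 + k2).
x=1.700000, u=1.570000:
  k1 = f(1.700000, 1.570000) = 2.064400
  k2 = f(1.930000, 2.044812) = 2.662915
  u ← 1.570000 + (0.23/2)·(2.064400 + 2.662915) = 2.113641
x=1.930000, u=2.113641:
  k1 = f(1.930000, 2.113641) = 2.669798
  k2 = f(2.160000, 2.727695) = 3.352065
  u ← 2.113641 + (0.23/2)·(2.669798 + 3.352065) = 2.806156
u(2.16) ≈ 2.8062

2.8062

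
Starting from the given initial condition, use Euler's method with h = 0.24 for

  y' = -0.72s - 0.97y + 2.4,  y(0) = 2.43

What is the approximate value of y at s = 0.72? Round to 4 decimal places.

Euler: y_{n+1} = y_n + h·f(s_n, y_n).
s=0.000000, y=2.430000: f=0.042900 → y ← 2.430000 + 0.24·0.042900 = 2.440296
s=0.240000, y=2.440296: f=-0.139887 → y ← 2.440296 + 0.24·(-0.139887) = 2.406723
s=0.480000, y=2.406723: f=-0.280121 → y ← 2.406723 + 0.24·(-0.280121) = 2.339494
y(0.72) ≈ 2.3395

2.3395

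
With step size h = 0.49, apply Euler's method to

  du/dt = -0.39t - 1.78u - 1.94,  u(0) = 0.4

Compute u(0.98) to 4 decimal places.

-1.1592

Euler: u_{n+1} = u_n + h·f(t_n, u_n).
t=0.000000, u=0.400000: f=-2.652000 → u ← 0.400000 + 0.49·(-2.652000) = -0.899480
t=0.490000, u=-0.899480: f=-0.530026 → u ← -0.899480 + 0.49·(-0.530026) = -1.159193
u(0.98) ≈ -1.1592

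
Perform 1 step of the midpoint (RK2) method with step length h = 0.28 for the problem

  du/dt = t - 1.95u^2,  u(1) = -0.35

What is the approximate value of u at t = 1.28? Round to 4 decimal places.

Midpoint: k1 = f(t_n, u_n); k2 = f(t_n + h/2, u_n + (h/2)·k1); u_{n+1} = u_n + h·k2.
t=1.000000, u=-0.350000:
  k1 = f(1.000000, -0.350000) = 0.761125
  k2 = f(1.140000, -0.243442) = 1.024435
  u ← -0.350000 + 0.28·1.024435 = -0.063158
u(1.28) ≈ -0.0632

-0.0632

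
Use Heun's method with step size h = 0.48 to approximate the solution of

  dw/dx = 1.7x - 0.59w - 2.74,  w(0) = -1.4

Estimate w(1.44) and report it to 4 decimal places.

Heun: k1 = f(x_n, w_n); k2 = f(x_n + h, w_n + h·k1); w_{n+1} = w_n + (h/2)·(k1 + k2).
x=0.000000, w=-1.400000:
  k1 = f(0.000000, -1.400000) = -1.914000
  k2 = f(0.480000, -2.318720) = -0.555955
  w ← -1.400000 + (0.48/2)·(-1.914000 + (-0.555955)) = -1.992789
x=0.480000, w=-1.992789:
  k1 = f(0.480000, -1.992789) = -0.748254
  k2 = f(0.960000, -2.351951) = 0.279651
  w ← -1.992789 + (0.48/2)·(-0.748254 + 0.279651) = -2.105254
x=0.960000, w=-2.105254:
  k1 = f(0.960000, -2.105254) = 0.134100
  k2 = f(1.440000, -2.040886) = 0.912123
  w ← -2.105254 + (0.48/2)·(0.134100 + 0.912123) = -1.854161
w(1.44) ≈ -1.8542

-1.8542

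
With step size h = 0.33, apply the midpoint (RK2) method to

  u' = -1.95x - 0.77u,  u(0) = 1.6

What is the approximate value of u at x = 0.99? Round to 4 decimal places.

-0.0141

Midpoint: k1 = f(x_n, u_n); k2 = f(x_n + h/2, u_n + (h/2)·k1); u_{n+1} = u_n + h·k2.
x=0.000000, u=1.600000:
  k1 = f(0.000000, 1.600000) = -1.232000
  k2 = f(0.165000, 1.396720) = -1.397224
  u ← 1.600000 + 0.33·(-1.397224) = 1.138916
x=0.330000, u=1.138916:
  k1 = f(0.330000, 1.138916) = -1.520465
  k2 = f(0.495000, 0.888039) = -1.649040
  u ← 1.138916 + 0.33·(-1.649040) = 0.594733
x=0.660000, u=0.594733:
  k1 = f(0.660000, 0.594733) = -1.744944
  k2 = f(0.825000, 0.306817) = -1.844999
  u ← 0.594733 + 0.33·(-1.844999) = -0.014117
u(0.99) ≈ -0.0141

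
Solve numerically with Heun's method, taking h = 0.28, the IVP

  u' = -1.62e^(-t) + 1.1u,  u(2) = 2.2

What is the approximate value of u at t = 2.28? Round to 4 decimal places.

Heun: k1 = f(t_n, u_n); k2 = f(t_n + h, u_n + h·k1); u_{n+1} = u_n + (h/2)·(k1 + k2).
t=2.000000, u=2.200000:
  k1 = f(2.000000, 2.200000) = 2.200757
  k2 = f(2.280000, 2.816212) = 2.932133
  u ← 2.200000 + (0.28/2)·(2.200757 + 2.932133) = 2.918605
u(2.28) ≈ 2.9186

2.9186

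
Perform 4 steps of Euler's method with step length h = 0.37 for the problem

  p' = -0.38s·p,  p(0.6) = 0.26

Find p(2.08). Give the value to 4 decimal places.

0.1267

Euler: p_{n+1} = p_n + h·f(s_n, p_n).
s=0.600000, p=0.260000: f=-0.059280 → p ← 0.260000 + 0.37·(-0.059280) = 0.238066
s=0.970000, p=0.238066: f=-0.087751 → p ← 0.238066 + 0.37·(-0.087751) = 0.205598
s=1.340000, p=0.205598: f=-0.104691 → p ← 0.205598 + 0.37·(-0.104691) = 0.166863
s=1.710000, p=0.166863: f=-0.108427 → p ← 0.166863 + 0.37·(-0.108427) = 0.126745
p(2.08) ≈ 0.1267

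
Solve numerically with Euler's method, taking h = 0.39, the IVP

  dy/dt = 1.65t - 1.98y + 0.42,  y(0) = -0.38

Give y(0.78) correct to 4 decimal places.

0.4324

Euler: y_{n+1} = y_n + h·f(t_n, y_n).
t=0.000000, y=-0.380000: f=1.172400 → y ← -0.380000 + 0.39·1.172400 = 0.077236
t=0.390000, y=0.077236: f=0.910573 → y ← 0.077236 + 0.39·0.910573 = 0.432359
y(0.78) ≈ 0.4324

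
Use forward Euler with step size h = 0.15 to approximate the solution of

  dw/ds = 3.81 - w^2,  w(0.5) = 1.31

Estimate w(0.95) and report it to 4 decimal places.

1.8855

Euler: w_{n+1} = w_n + h·f(s_n, w_n).
s=0.500000, w=1.310000: f=2.093900 → w ← 1.310000 + 0.15·2.093900 = 1.624085
s=0.650000, w=1.624085: f=1.172348 → w ← 1.624085 + 0.15·1.172348 = 1.799937
s=0.800000, w=1.799937: f=0.570226 → w ← 1.799937 + 0.15·0.570226 = 1.885471
w(0.95) ≈ 1.8855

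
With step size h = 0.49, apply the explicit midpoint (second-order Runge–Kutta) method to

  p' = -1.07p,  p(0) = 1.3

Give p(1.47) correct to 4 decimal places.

Midpoint: k1 = f(t_n, p_n); k2 = f(t_n + h/2, p_n + (h/2)·k1); p_{n+1} = p_n + h·k2.
t=0.000000, p=1.300000:
  k1 = f(0.000000, 1.300000) = -1.391000
  k2 = f(0.245000, 0.959205) = -1.026349
  p ← 1.300000 + 0.49·(-1.026349) = 0.797089
t=0.490000, p=0.797089:
  k1 = f(0.490000, 0.797089) = -0.852885
  k2 = f(0.735000, 0.588132) = -0.629301
  p ← 0.797089 + 0.49·(-0.629301) = 0.488731
t=0.980000, p=0.488731:
  k1 = f(0.980000, 0.488731) = -0.522942
  k2 = f(1.225000, 0.360610) = -0.385853
  p ← 0.488731 + 0.49·(-0.385853) = 0.299663
p(1.47) ≈ 0.2997

0.2997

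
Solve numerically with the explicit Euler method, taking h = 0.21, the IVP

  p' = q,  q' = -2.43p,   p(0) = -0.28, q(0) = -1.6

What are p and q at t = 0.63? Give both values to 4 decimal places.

-1.1620, -0.6723

Euler on (p,q): p_{n+1} = p_n + h·p', q_{n+1} = q_n + h·q'.
0.000000: (-0.280000, -1.600000); f=(-1.600000, 0.680400) → (-0.616000, -1.457116)
0.210000: (-0.616000, -1.457116); f=(-1.457116, 1.496880) → (-0.921994, -1.142771)
0.420000: (-0.921994, -1.142771); f=(-1.142771, 2.240446) → (-1.161976, -0.672277)
(p(0.63), q(0.63)) ≈ (-1.1620, -0.6723)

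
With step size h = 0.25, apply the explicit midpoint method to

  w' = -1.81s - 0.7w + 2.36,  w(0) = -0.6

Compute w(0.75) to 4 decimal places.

Midpoint: k1 = f(s_n, w_n); k2 = f(s_n + h/2, w_n + (h/2)·k1); w_{n+1} = w_n + h·k2.
s=0.000000, w=-0.600000:
  k1 = f(0.000000, -0.600000) = 2.780000
  k2 = f(0.125000, -0.252500) = 2.310500
  w ← -0.600000 + 0.25·2.310500 = -0.022375
s=0.250000, w=-0.022375:
  k1 = f(0.250000, -0.022375) = 1.923162
  k2 = f(0.375000, 0.218020) = 1.528636
  w ← -0.022375 + 0.25·1.528636 = 0.359784
s=0.500000, w=0.359784:
  k1 = f(0.500000, 0.359784) = 1.203151
  k2 = f(0.625000, 0.510178) = 0.871626
  w ← 0.359784 + 0.25·0.871626 = 0.577690
w(0.75) ≈ 0.5777

0.5777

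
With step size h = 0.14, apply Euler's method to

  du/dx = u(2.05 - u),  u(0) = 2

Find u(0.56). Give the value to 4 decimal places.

Euler: u_{n+1} = u_n + h·f(x_n, u_n).
x=0.000000, u=2.000000: f=0.100000 → u ← 2.000000 + 0.14·0.100000 = 2.014000
x=0.140000, u=2.014000: f=0.072504 → u ← 2.014000 + 0.14·0.072504 = 2.024151
x=0.280000, u=2.024151: f=0.052323 → u ← 2.024151 + 0.14·0.052323 = 2.031476
x=0.420000, u=2.031476: f=0.037631 → u ← 2.031476 + 0.14·0.037631 = 2.036744
u(0.56) ≈ 2.0367

2.0367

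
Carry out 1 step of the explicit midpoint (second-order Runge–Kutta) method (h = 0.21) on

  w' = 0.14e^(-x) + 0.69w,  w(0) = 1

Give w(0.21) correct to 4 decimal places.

1.1840

Midpoint: k1 = f(x_n, w_n); k2 = f(x_n + h/2, w_n + (h/2)·k1); w_{n+1} = w_n + h·k2.
x=0.000000, w=1.000000:
  k1 = f(0.000000, 1.000000) = 0.830000
  k2 = f(0.105000, 1.087150) = 0.876179
  w ← 1.000000 + 0.21·0.876179 = 1.183998
w(0.21) ≈ 1.1840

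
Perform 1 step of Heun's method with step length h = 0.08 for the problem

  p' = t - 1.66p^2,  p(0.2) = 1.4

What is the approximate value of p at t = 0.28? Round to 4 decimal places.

1.2004

Heun: k1 = f(t_n, p_n); k2 = f(t_n + h, p_n + h·k1); p_{n+1} = p_n + (h/2)·(k1 + k2).
t=0.200000, p=1.400000:
  k1 = f(0.200000, 1.400000) = -3.053600
  k2 = f(0.280000, 1.155712) = -1.937213
  p ← 1.400000 + (0.08/2)·(-3.053600 + (-1.937213)) = 1.200367
p(0.28) ≈ 1.2004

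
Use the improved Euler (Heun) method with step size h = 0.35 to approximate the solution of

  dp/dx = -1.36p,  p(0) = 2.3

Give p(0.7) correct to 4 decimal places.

Heun: k1 = f(x_n, p_n); k2 = f(x_n + h, p_n + h·k1); p_{n+1} = p_n + (h/2)·(k1 + k2).
x=0.000000, p=2.300000:
  k1 = f(0.000000, 2.300000) = -3.128000
  k2 = f(0.350000, 1.205200) = -1.639072
  p ← 2.300000 + (0.35/2)·(-3.128000 + (-1.639072)) = 1.465762
x=0.350000, p=1.465762:
  k1 = f(0.350000, 1.465762) = -1.993437
  k2 = f(0.700000, 0.768059) = -1.044561
  p ← 1.465762 + (0.35/2)·(-1.993437 + (-1.044561)) = 0.934113
p(0.7) ≈ 0.9341

0.9341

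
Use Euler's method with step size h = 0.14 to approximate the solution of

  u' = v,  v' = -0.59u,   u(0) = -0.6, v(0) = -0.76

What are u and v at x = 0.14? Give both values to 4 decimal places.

-0.7064, -0.7104

Euler on (u,v): u_{n+1} = u_n + h·u', v_{n+1} = v_n + h·v'.
0.000000: (-0.600000, -0.760000); f=(-0.760000, 0.354000) → (-0.706400, -0.710440)
(u(0.14), v(0.14)) ≈ (-0.7064, -0.7104)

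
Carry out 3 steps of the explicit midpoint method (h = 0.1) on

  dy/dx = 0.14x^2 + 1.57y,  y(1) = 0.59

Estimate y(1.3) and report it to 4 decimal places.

1.0126

Midpoint: k1 = f(x_n, y_n); k2 = f(x_n + h/2, y_n + (h/2)·k1); y_{n+1} = y_n + h·k2.
x=1.000000, y=0.590000:
  k1 = f(1.000000, 0.590000) = 1.066300
  k2 = f(1.050000, 0.643315) = 1.164355
  y ← 0.590000 + 0.1·1.164355 = 0.706435
x=1.100000, y=0.706435:
  k1 = f(1.100000, 0.706435) = 1.278504
  k2 = f(1.150000, 0.770361) = 1.394616
  y ← 0.706435 + 0.1·1.394616 = 0.845897
x=1.200000, y=0.845897:
  k1 = f(1.200000, 0.845897) = 1.529658
  k2 = f(1.250000, 0.922380) = 1.666887
  y ← 0.845897 + 0.1·1.666887 = 1.012586
y(1.3) ≈ 1.0126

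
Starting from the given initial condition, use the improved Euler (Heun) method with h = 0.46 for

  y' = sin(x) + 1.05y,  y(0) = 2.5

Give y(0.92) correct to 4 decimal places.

Heun: k1 = f(x_n, y_n); k2 = f(x_n + h, y_n + h·k1); y_{n+1} = y_n + (h/2)·(k1 + k2).
x=0.000000, y=2.500000:
  k1 = f(0.000000, 2.500000) = 2.625000
  k2 = f(0.460000, 3.707500) = 4.336823
  y ← 2.500000 + (0.46/2)·(2.625000 + 4.336823) = 4.101219
x=0.460000, y=4.101219:
  k1 = f(0.460000, 4.101219) = 4.750228
  k2 = f(0.920000, 6.286324) = 7.396242
  y ← 4.101219 + (0.46/2)·(4.750228 + 7.396242) = 6.894908
y(0.92) ≈ 6.8949

6.8949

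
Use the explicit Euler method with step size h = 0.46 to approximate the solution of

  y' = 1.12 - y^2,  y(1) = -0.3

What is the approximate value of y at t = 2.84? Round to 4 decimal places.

Euler: y_{n+1} = y_n + h·f(t_n, y_n).
t=1.000000, y=-0.300000: f=1.030000 → y ← -0.300000 + 0.46·1.030000 = 0.173800
t=1.460000, y=0.173800: f=1.089794 → y ← 0.173800 + 0.46·1.089794 = 0.675105
t=1.920000, y=0.675105: f=0.664233 → y ← 0.675105 + 0.46·0.664233 = 0.980652
t=2.380000, y=0.980652: f=0.158321 → y ← 0.980652 + 0.46·0.158321 = 1.053480
y(2.84) ≈ 1.0535

1.0535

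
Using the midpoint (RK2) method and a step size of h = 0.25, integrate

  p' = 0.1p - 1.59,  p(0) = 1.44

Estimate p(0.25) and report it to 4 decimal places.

Midpoint: k1 = f(t_n, p_n); k2 = f(t_n + h/2, p_n + (h/2)·k1); p_{n+1} = p_n + h·k2.
t=0.000000, p=1.440000:
  k1 = f(0.000000, 1.440000) = -1.446000
  k2 = f(0.125000, 1.259250) = -1.464075
  p ← 1.440000 + 0.25·(-1.464075) = 1.073981
p(0.25) ≈ 1.0740

1.0740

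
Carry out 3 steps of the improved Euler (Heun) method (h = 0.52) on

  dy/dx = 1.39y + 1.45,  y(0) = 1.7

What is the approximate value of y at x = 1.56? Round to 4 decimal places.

Heun: k1 = f(x_n, y_n); k2 = f(x_n + h, y_n + h·k1); y_{n+1} = y_n + (h/2)·(k1 + k2).
x=0.000000, y=1.700000:
  k1 = f(0.000000, 1.700000) = 3.813000
  k2 = f(0.520000, 3.682760) = 6.569036
  y ← 1.700000 + (0.52/2)·(3.813000 + 6.569036) = 4.399329
x=0.520000, y=4.399329:
  k1 = f(0.520000, 4.399329) = 7.565068
  k2 = f(1.040000, 8.333165) = 13.033099
  y ← 4.399329 + (0.52/2)·(7.565068 + 13.033099) = 9.754853
x=1.040000, y=9.754853:
  k1 = f(1.040000, 9.754853) = 15.009246
  k2 = f(1.560000, 17.559661) = 25.857928
  y ← 9.754853 + (0.52/2)·(15.009246 + 25.857928) = 20.380318
y(1.56) ≈ 20.3803

20.3803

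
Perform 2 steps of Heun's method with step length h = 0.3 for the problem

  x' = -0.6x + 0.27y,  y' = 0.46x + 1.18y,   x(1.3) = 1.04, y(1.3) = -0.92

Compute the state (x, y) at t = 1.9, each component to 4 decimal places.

0.5673, -1.5199

Heun on (x,y): k1 = f(t_n, state_n); k2 = f(t_n + h, state_n + h·k1); state_{n+1} = state_n + (h/2)·(k1 + k2).
1.300000: (1.040000, -0.920000)
  k1 = (-0.872400, -0.607200)
  predictor → (0.778280, -1.102160)
  k2 = (-0.764551, -0.942540)
  → (0.794457, -1.152461)
1.600000: (0.794457, -1.152461)
  k1 = (-0.787839, -0.994454)
  predictor → (0.558106, -1.450797)
  k2 = (-0.726579, -1.455212)
  → (0.567295, -1.519911)
(x(1.9), y(1.9)) ≈ (0.5673, -1.5199)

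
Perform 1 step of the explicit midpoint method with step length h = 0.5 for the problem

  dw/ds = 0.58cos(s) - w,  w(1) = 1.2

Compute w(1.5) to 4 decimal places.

Midpoint: k1 = f(s_n, w_n); k2 = f(s_n + h/2, w_n + (h/2)·k1); w_{n+1} = w_n + h·k2.
s=1.000000, w=1.200000:
  k1 = f(1.000000, 1.200000) = -0.886625
  k2 = f(1.250000, 0.978344) = -0.795457
  w ← 1.200000 + 0.5·(-0.795457) = 0.802272
w(1.5) ≈ 0.8023

0.8023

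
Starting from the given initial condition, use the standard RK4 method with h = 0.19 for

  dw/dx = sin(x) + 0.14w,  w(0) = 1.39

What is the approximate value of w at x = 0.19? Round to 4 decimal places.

RK4: k1 = f(x_n, w_n); k2 = f(x_n + h/2, w_n + (h/2)·k1); k3 = f(x_n + h/2, w_n + (h/2)·k2); k4 = f(x_n + h, w_n + h·k3); w_{n+1} = w_n + (h/6)·(k1 + 2k2 + 2k3 + k4).
x=0.000000, w=1.390000:
  k1 = f(0.000000, 1.390000) = 0.194600
  k2 = f(0.095000, 1.408487) = 0.292045
  k3 = f(0.095000, 1.417744) = 0.293341
  k4 = f(0.190000, 1.445735) = 0.391262
  w ← 1.390000 + (0.19/6)·(k1 + 2k2 + 2k3 + k4) = 1.445627
w(0.19) ≈ 1.4456

1.4456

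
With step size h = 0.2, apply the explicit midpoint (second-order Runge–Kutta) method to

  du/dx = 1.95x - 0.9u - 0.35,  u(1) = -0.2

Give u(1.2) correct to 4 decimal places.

Midpoint: k1 = f(x_n, u_n); k2 = f(x_n + h/2, u_n + (h/2)·k1); u_{n+1} = u_n + h·k2.
x=1.000000, u=-0.200000:
  k1 = f(1.000000, -0.200000) = 1.780000
  k2 = f(1.100000, -0.022000) = 1.814800
  u ← -0.200000 + 0.2·1.814800 = 0.162960
u(1.2) ≈ 0.1630

0.1630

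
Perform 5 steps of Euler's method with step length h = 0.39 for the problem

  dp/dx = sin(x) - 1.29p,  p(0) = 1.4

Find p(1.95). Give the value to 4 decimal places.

Euler: p_{n+1} = p_n + h·f(x_n, p_n).
x=0.000000, p=1.400000: f=-1.806000 → p ← 1.400000 + 0.39·(-1.806000) = 0.695660
x=0.390000, p=0.695660: f=-0.517213 → p ← 0.695660 + 0.39·(-0.517213) = 0.493947
x=0.780000, p=0.493947: f=0.066088 → p ← 0.493947 + 0.39·0.066088 = 0.519721
x=1.170000, p=0.519721: f=0.250310 → p ← 0.519721 + 0.39·0.250310 = 0.617342
x=1.560000, p=0.617342: f=0.203570 → p ← 0.617342 + 0.39·0.203570 = 0.696735
p(1.95) ≈ 0.6967

0.6967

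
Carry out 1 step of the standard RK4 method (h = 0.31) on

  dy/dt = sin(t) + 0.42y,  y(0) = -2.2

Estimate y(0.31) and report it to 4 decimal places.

RK4: k1 = f(t_n, y_n); k2 = f(t_n + h/2, y_n + (h/2)·k1); k3 = f(t_n + h/2, y_n + (h/2)·k2); k4 = f(t_n + h, y_n + h·k3); y_{n+1} = y_n + (h/6)·(k1 + 2k2 + 2k3 + k4).
t=0.000000, y=-2.200000:
  k1 = f(0.000000, -2.200000) = -0.924000
  k2 = f(0.155000, -2.343220) = -0.829772
  k3 = f(0.155000, -2.328615) = -0.823638
  k4 = f(0.310000, -2.455328) = -0.726179
  y ← -2.200000 + (0.31/6)·(k1 + 2k2 + 2k3 + k4) = -2.456112
y(0.31) ≈ -2.4561

-2.4561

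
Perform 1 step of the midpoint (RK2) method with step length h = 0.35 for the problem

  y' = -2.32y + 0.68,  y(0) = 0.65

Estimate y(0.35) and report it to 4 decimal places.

Midpoint: k1 = f(s_n, y_n); k2 = f(s_n + h/2, y_n + (h/2)·k1); y_{n+1} = y_n + h·k2.
s=0.000000, y=0.650000:
  k1 = f(0.000000, 0.650000) = -0.828000
  k2 = f(0.175000, 0.505100) = -0.491832
  y ← 0.650000 + 0.35·(-0.491832) = 0.477859
y(0.35) ≈ 0.4779

0.4779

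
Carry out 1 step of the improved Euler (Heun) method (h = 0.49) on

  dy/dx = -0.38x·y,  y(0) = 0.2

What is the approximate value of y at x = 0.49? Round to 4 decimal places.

Heun: k1 = f(x_n, y_n); k2 = f(x_n + h, y_n + h·k1); y_{n+1} = y_n + (h/2)·(k1 + k2).
x=0.000000, y=0.200000:
  k1 = f(0.000000, 0.200000) = 0.000000
  k2 = f(0.490000, 0.200000) = -0.037240
  y ← 0.200000 + (0.49/2)·(0.000000 + (-0.037240)) = 0.190876
y(0.49) ≈ 0.1909

0.1909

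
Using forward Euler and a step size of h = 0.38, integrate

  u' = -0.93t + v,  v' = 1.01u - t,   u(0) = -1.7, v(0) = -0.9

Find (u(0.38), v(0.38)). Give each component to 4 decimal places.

Euler on (u,v): u_{n+1} = u_n + h·u', v_{n+1} = v_n + h·v'.
0.000000: (-1.700000, -0.900000); f=(-0.900000, -1.717000) → (-2.042000, -1.552460)
(u(0.38), v(0.38)) ≈ (-2.0420, -1.5525)

-2.0420, -1.5525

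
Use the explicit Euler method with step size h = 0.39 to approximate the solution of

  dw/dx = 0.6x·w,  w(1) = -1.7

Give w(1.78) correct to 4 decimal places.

-2.7801

Euler: w_{n+1} = w_n + h·f(x_n, w_n).
x=1.000000, w=-1.700000: f=-1.020000 → w ← -1.700000 + 0.39·(-1.020000) = -2.097800
x=1.390000, w=-2.097800: f=-1.749565 → w ← -2.097800 + 0.39·(-1.749565) = -2.780130
w(1.78) ≈ -2.7801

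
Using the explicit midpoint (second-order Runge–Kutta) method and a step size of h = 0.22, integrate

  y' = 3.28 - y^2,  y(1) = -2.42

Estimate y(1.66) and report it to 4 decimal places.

Midpoint: k1 = f(t_n, y_n); k2 = f(t_n + h/2, y_n + (h/2)·k1); y_{n+1} = y_n + h·k2.
t=1.000000, y=-2.420000:
  k1 = f(1.000000, -2.420000) = -2.576400
  k2 = f(1.110000, -2.703404) = -4.028393
  y ← -2.420000 + 0.22·(-4.028393) = -3.306247
t=1.220000, y=-3.306247:
  k1 = f(1.220000, -3.306247) = -7.651266
  k2 = f(1.330000, -4.147886) = -13.924956
  y ← -3.306247 + 0.22·(-13.924956) = -6.369737
t=1.440000, y=-6.369737:
  k1 = f(1.440000, -6.369737) = -37.293548
  k2 = f(1.550000, -10.472027) = -106.383352
  y ← -6.369737 + 0.22·(-106.383352) = -29.774074
y(1.66) ≈ -29.7741

-29.7741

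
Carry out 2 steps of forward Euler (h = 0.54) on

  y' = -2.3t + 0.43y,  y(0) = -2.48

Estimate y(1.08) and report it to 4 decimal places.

Euler: y_{n+1} = y_n + h·f(t_n, y_n).
t=0.000000, y=-2.480000: f=-1.066400 → y ← -2.480000 + 0.54·(-1.066400) = -3.055856
t=0.540000, y=-3.055856: f=-2.556018 → y ← -3.055856 + 0.54·(-2.556018) = -4.436106
y(1.08) ≈ -4.4361

-4.4361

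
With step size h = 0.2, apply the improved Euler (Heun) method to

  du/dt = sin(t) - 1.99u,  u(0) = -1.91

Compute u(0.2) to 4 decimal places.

-1.2812

Heun: k1 = f(t_n, u_n); k2 = f(t_n + h, u_n + h·k1); u_{n+1} = u_n + (h/2)·(k1 + k2).
t=0.000000, u=-1.910000:
  k1 = f(0.000000, -1.910000) = 3.800900
  k2 = f(0.200000, -1.149820) = 2.486811
  u ← -1.910000 + (0.2/2)·(3.800900 + 2.486811) = -1.281229
u(0.2) ≈ -1.2812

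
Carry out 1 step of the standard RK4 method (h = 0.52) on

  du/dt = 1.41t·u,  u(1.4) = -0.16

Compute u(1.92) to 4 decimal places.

-0.5356

RK4: k1 = f(t_n, u_n); k2 = f(t_n + h/2, u_n + (h/2)·k1); k3 = f(t_n + h/2, u_n + (h/2)·k2); k4 = f(t_n + h, u_n + h·k3); u_{n+1} = u_n + (h/6)·(k1 + 2k2 + 2k3 + k4).
t=1.400000, u=-0.160000:
  k1 = f(1.400000, -0.160000) = -0.315840
  k2 = f(1.660000, -0.242118) = -0.566702
  k3 = f(1.660000, -0.307343) = -0.719366
  k4 = f(1.920000, -0.534070) = -1.445835
  u ← -0.160000 + (0.52/6)·(k1 + 2k2 + 2k3 + k4) = -0.535597
u(1.92) ≈ -0.5356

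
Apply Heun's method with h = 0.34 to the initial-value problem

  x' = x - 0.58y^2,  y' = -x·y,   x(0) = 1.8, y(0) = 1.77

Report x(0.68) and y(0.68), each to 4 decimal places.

Heun on (x,y): k1 = f(t_n, state_n); k2 = f(t_n + h, state_n + h·k1); state_{n+1} = state_n + (h/2)·(k1 + k2).
0.000000: (1.800000, 1.770000)
  k1 = (-0.017082, -3.186000)
  predictor → (1.794192, 0.686760)
  k2 = (1.520641, -1.232179)
  → (2.055605, 1.018910)
0.340000: (2.055605, 1.018910)
  k1 = (1.453463, -2.094476)
  predictor → (2.549782, 0.306788)
  k2 = (2.495194, -0.782242)
  → (2.726877, 0.529867)
(x(0.68), y(0.68)) ≈ (2.7269, 0.5299)

2.7269, 0.5299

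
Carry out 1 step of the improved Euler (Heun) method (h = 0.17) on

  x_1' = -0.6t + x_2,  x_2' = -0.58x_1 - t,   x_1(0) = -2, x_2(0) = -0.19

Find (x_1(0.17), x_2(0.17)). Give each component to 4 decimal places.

-2.0242, -0.0057

Heun on (x_1,x_2): k1 = f(t_n, state_n); k2 = f(t_n + h, state_n + h·k1); state_{n+1} = state_n + (h/2)·(k1 + k2).
0.000000: (-2.000000, -0.190000)
  k1 = (-0.190000, 1.160000)
  predictor → (-2.032300, 0.007200)
  k2 = (-0.094800, 1.008734)
  → (-2.024208, -0.005658)
(x_1(0.17), x_2(0.17)) ≈ (-2.0242, -0.0057)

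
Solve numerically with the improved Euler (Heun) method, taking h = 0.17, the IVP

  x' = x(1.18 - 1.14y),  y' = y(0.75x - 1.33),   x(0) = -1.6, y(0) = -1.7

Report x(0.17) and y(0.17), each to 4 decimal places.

-2.4994, -1.0737

Heun on (x,y): k1 = f(s_n, state_n); k2 = f(s_n + h, state_n + h·k1); state_{n+1} = state_n + (h/2)·(k1 + k2).
0.000000: (-1.600000, -1.700000)
  k1 = (-4.988800, 4.301000)
  predictor → (-2.448096, -0.968830)
  k2 = (-5.592593, 3.067386)
  → (-2.499418, -1.073687)
(x(0.17), y(0.17)) ≈ (-2.4994, -1.0737)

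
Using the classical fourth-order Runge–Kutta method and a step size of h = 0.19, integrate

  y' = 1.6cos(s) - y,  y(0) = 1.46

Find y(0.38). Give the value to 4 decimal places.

1.4910

RK4: k1 = f(s_n, y_n); k2 = f(s_n + h/2, y_n + (h/2)·k1); k3 = f(s_n + h/2, y_n + (h/2)·k2); k4 = f(s_n + h, y_n + h·k3); y_{n+1} = y_n + (h/6)·(k1 + 2k2 + 2k3 + k4).
s=0.000000, y=1.460000:
  k1 = f(0.000000, 1.460000) = 0.140000
  k2 = f(0.095000, 1.473300) = 0.119485
  k3 = f(0.095000, 1.471351) = 0.121434
  k4 = f(0.190000, 1.483073) = 0.088134
  y ← 1.460000 + (0.19/6)·(k1 + 2k2 + 2k3 + k4) = 1.482483
s=0.190000, y=1.482483:
  k1 = f(0.190000, 1.482483) = 0.088724
  k2 = f(0.285000, 1.490911) = 0.044547
  k3 = f(0.285000, 1.486714) = 0.048744
  k4 = f(0.380000, 1.491744) = -0.005880
  y ← 1.482483 + (0.19/6)·(k1 + 2k2 + 2k3 + k4) = 1.491014
y(0.38) ≈ 1.4910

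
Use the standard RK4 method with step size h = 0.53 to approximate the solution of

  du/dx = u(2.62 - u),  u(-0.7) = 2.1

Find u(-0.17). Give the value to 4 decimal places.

2.4590

RK4: k1 = f(x_n, u_n); k2 = f(x_n + h/2, u_n + (h/2)·k1); k3 = f(x_n + h/2, u_n + (h/2)·k2); k4 = f(x_n + h, u_n + h·k3); u_{n+1} = u_n + (h/6)·(k1 + 2k2 + 2k3 + k4).
x=-0.700000, u=2.100000:
  k1 = f(-0.700000, 2.100000) = 1.092000
  k2 = f(-0.435000, 2.389380) = 0.551039
  k3 = f(-0.435000, 2.246025) = 0.839957
  k4 = f(-0.170000, 2.545177) = 0.190438
  u ← 2.100000 + (0.53/6)·(k1 + 2k2 + 2k3 + k4) = 2.459025
u(-0.17) ≈ 2.4590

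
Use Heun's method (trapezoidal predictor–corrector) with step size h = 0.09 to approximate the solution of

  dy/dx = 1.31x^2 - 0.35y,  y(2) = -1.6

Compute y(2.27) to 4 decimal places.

Heun: k1 = f(x_n, y_n); k2 = f(x_n + h, y_n + h·k1); y_{n+1} = y_n + (h/2)·(k1 + k2).
x=2.000000, y=-1.600000:
  k1 = f(2.000000, -1.600000) = 5.800000
  k2 = f(2.090000, -1.078000) = 6.099511
  y ← -1.600000 + (0.09/2)·(5.800000 + 6.099511) = -1.064522
x=2.090000, y=-1.064522:
  k1 = f(2.090000, -1.064522) = 6.094794
  k2 = f(2.180000, -0.515991) = 6.406241
  y ← -1.064522 + (0.09/2)·(6.094794 + 6.406241) = -0.501975
x=2.180000, y=-0.501975:
  k1 = f(2.180000, -0.501975) = 6.401335
  k2 = f(2.270000, 0.074145) = 6.724348
  y ← -0.501975 + (0.09/2)·(6.401335 + 6.724348) = 0.088680
y(2.27) ≈ 0.0887

0.0887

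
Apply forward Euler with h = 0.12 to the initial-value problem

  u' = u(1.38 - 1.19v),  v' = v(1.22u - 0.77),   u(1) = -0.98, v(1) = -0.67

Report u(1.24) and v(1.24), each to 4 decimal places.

-1.5311, -0.3720

Euler on (u,v): u_{n+1} = u_n + h·u', v_{n+1} = v_n + h·v'.
1.000000: (-0.980000, -0.670000); f=(-2.133754, 1.316952) → (-1.236050, -0.511966)
1.120000: (-1.236050, -0.511966); f=(-2.458800, 1.166249) → (-1.531106, -0.372016)
(u(1.24), v(1.24)) ≈ (-1.5311, -0.3720)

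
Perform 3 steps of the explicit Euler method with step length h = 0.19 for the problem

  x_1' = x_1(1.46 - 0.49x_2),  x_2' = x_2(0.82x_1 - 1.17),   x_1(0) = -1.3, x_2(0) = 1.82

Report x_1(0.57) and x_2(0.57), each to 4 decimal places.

Euler on (x_1,x_2): x_1_{n+1} = x_1_n + h·x_1', x_2_{n+1} = x_2_n + h·x_2'.
0.000000: (-1.300000, 1.820000); f=(-0.738660, -4.069520) → (-1.440345, 1.046791)
0.190000: (-1.440345, 1.046791); f=(-1.364111, -2.461093) → (-1.699527, 0.579183)
0.380000: (-1.699527, 0.579183); f=(-1.998983, -1.484802) → (-2.079333, 0.297071)
(x_1(0.57), x_2(0.57)) ≈ (-2.0793, 0.2971)

-2.0793, 0.2971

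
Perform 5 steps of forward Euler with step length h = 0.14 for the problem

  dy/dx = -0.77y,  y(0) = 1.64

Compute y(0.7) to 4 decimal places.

0.9272

Euler: y_{n+1} = y_n + h·f(x_n, y_n).
x=0.000000, y=1.640000: f=-1.262800 → y ← 1.640000 + 0.14·(-1.262800) = 1.463208
x=0.140000, y=1.463208: f=-1.126670 → y ← 1.463208 + 0.14·(-1.126670) = 1.305474
x=0.280000, y=1.305474: f=-1.005215 → y ← 1.305474 + 0.14·(-1.005215) = 1.164744
x=0.420000, y=1.164744: f=-0.896853 → y ← 1.164744 + 0.14·(-0.896853) = 1.039185
x=0.560000, y=1.039185: f=-0.800172 → y ← 1.039185 + 0.14·(-0.800172) = 0.927161
y(0.7) ≈ 0.9272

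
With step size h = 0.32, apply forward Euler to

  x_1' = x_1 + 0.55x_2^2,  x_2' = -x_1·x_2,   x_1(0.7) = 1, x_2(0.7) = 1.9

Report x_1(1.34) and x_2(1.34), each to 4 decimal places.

2.8749, 0.4836

Euler on (x_1,x_2): x_1_{n+1} = x_1_n + h·x_1', x_2_{n+1} = x_2_n + h·x_2'.
0.700000: (1.000000, 1.900000); f=(2.985500, -1.900000) → (1.955360, 1.292000)
1.020000: (1.955360, 1.292000); f=(2.873455, -2.526325) → (2.874866, 0.483576)
(x_1(1.34), x_2(1.34)) ≈ (2.8749, 0.4836)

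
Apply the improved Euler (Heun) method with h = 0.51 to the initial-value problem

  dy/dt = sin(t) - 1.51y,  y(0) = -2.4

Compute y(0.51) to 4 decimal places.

Heun: k1 = f(t_n, y_n); k2 = f(t_n + h, y_n + h·k1); y_{n+1} = y_n + (h/2)·(k1 + k2).
t=0.000000, y=-2.400000:
  k1 = f(0.000000, -2.400000) = 3.624000
  k2 = f(0.510000, -0.551760) = 1.321335
  y ← -2.400000 + (0.51/2)·(3.624000 + 1.321335) = -1.138940
y(0.51) ≈ -1.1389

-1.1389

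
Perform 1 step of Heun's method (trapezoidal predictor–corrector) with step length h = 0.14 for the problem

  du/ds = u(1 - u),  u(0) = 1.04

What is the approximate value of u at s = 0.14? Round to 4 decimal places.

1.0346

Heun: k1 = f(s_n, u_n); k2 = f(s_n + h, u_n + h·k1); u_{n+1} = u_n + (h/2)·(k1 + k2).
s=0.000000, u=1.040000:
  k1 = f(0.000000, 1.040000) = -0.041600
  k2 = f(0.140000, 1.034176) = -0.035344
  u ← 1.040000 + (0.14/2)·(-0.041600 + (-0.035344)) = 1.034614
u(0.14) ≈ 1.0346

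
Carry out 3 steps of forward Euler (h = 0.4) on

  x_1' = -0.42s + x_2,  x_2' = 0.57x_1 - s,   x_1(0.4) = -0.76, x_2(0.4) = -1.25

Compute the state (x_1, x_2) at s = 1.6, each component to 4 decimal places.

Euler on (x_1,x_2): x_1_{n+1} = x_1_n + h·x_1', x_2_{n+1} = x_2_n + h·x_2'.
0.400000: (-0.760000, -1.250000); f=(-1.418000, -0.833200) → (-1.327200, -1.583280)
0.800000: (-1.327200, -1.583280); f=(-1.919280, -1.556504) → (-2.094912, -2.205882)
1.200000: (-2.094912, -2.205882); f=(-2.709882, -2.394100) → (-3.178865, -3.163522)
(x_1(1.6), x_2(1.6)) ≈ (-3.1789, -3.1635)

-3.1789, -3.1635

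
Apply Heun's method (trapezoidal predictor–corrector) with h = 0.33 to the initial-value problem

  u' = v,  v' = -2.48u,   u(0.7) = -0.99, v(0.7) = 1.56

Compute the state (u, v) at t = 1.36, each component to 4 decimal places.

Heun on (u,v): k1 = f(t_n, state_n); k2 = f(t_n + h, state_n + h·k1); state_{n+1} = state_n + (h/2)·(k1 + k2).
0.700000: (-0.990000, 1.560000)
  k1 = (1.560000, 2.455200)
  predictor → (-0.475200, 2.370216)
  k2 = (2.370216, 1.178496)
  → (-0.341514, 2.159560)
1.030000: (-0.341514, 2.159560)
  k1 = (2.159560, 0.846956)
  predictor → (0.371140, 2.439055)
  k2 = (2.439055, -0.920428)
  → (0.417257, 2.147437)
(u(1.36), v(1.36)) ≈ (0.4173, 2.1474)

0.4173, 2.1474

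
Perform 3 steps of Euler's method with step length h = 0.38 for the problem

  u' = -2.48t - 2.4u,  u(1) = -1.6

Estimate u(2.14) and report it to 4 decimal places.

-1.7815

Euler: u_{n+1} = u_n + h·f(t_n, u_n).
t=1.000000, u=-1.600000: f=1.360000 → u ← -1.600000 + 0.38·1.360000 = -1.083200
t=1.380000, u=-1.083200: f=-0.822720 → u ← -1.083200 + 0.38·(-0.822720) = -1.395834
t=1.760000, u=-1.395834: f=-1.014799 → u ← -1.395834 + 0.38·(-1.014799) = -1.781457
u(2.14) ≈ -1.7815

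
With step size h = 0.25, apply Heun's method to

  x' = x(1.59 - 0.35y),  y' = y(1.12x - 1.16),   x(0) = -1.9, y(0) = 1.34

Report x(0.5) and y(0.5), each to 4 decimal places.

Heun on (x,y): k1 = f(s_n, state_n); k2 = f(s_n + h, state_n + h·k1); state_{n+1} = state_n + (h/2)·(k1 + k2).
0.000000: (-1.900000, 1.340000)
  k1 = (-2.129900, -4.405920)
  predictor → (-2.432475, 0.238520)
  k2 = (-3.664567, -0.926500)
  → (-2.624308, 0.673447)
0.250000: (-2.624308, 0.673447)
  k1 = (-3.554084, -2.760613)
  predictor → (-3.512829, -0.016706)
  k2 = (-5.605938, 0.085105)
  → (-3.769311, 0.339009)
(x(0.5), y(0.5)) ≈ (-3.7693, 0.3390)

-3.7693, 0.3390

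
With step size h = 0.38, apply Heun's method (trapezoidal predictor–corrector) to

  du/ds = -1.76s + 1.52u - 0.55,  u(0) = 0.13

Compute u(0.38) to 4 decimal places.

-0.1697

Heun: k1 = f(s_n, u_n); k2 = f(s_n + h, u_n + h·k1); u_{n+1} = u_n + (h/2)·(k1 + k2).
s=0.000000, u=0.130000:
  k1 = f(0.000000, 0.130000) = -0.352400
  k2 = f(0.380000, -0.003912) = -1.224746
  u ← 0.130000 + (0.38/2)·(-0.352400 + (-1.224746)) = -0.169658
u(0.38) ≈ -0.1697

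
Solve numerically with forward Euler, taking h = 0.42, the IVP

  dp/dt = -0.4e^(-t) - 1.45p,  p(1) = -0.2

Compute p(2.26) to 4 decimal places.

Euler: p_{n+1} = p_n + h·f(t_n, p_n).
t=1.000000, p=-0.200000: f=0.142848 → p ← -0.200000 + 0.42·0.142848 = -0.140004
t=1.420000, p=-0.140004: f=0.106320 → p ← -0.140004 + 0.42·0.106320 = -0.095349
t=1.840000, p=-0.095349: f=0.074730 → p ← -0.095349 + 0.42·0.074730 = -0.063963
p(2.26) ≈ -0.0640

-0.0640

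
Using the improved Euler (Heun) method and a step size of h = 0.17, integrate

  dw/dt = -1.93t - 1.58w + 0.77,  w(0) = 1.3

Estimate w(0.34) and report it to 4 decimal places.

Heun: k1 = f(t_n, w_n); k2 = f(t_n + h, w_n + h·k1); w_{n+1} = w_n + (h/2)·(k1 + k2).
t=0.000000, w=1.300000:
  k1 = f(0.000000, 1.300000) = -1.284000
  k2 = f(0.170000, 1.081720) = -1.267218
  w ← 1.300000 + (0.17/2)·(-1.284000 + (-1.267218)) = 1.083147
t=0.170000, w=1.083147:
  k1 = f(0.170000, 1.083147) = -1.269471
  k2 = f(0.340000, 0.867336) = -1.256591
  w ← 1.083147 + (0.17/2)·(-1.269471 + (-1.256591)) = 0.868431
w(0.34) ≈ 0.8684

0.8684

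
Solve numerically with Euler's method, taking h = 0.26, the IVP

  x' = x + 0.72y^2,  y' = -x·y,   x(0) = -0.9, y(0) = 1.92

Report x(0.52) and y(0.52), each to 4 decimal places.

0.4915, 2.6427

Euler on (x,y): x_{n+1} = x_n + h·x', y_{n+1} = y_n + h·y'.
0.000000: (-0.900000, 1.920000); f=(1.754208, 1.728000) → (-0.443906, 2.369280)
0.260000: (-0.443906, 2.369280); f=(3.597805, 1.051737) → (0.491523, 2.642732)
(x(0.52), y(0.52)) ≈ (0.4915, 2.6427)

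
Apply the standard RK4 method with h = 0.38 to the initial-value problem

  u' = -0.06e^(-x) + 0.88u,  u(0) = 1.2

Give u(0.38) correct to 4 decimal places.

RK4: k1 = f(x_n, u_n); k2 = f(x_n + h/2, u_n + (h/2)·k1); k3 = f(x_n + h/2, u_n + (h/2)·k2); k4 = f(x_n + h, u_n + h·k3); u_{n+1} = u_n + (h/6)·(k1 + 2k2 + 2k3 + k4).
x=0.000000, u=1.200000:
  k1 = f(0.000000, 1.200000) = 0.996000
  k2 = f(0.190000, 1.389240) = 1.172914
  k3 = f(0.190000, 1.422854) = 1.202494
  k4 = f(0.380000, 1.656948) = 1.417082
  u ← 1.200000 + (0.38/6)·(k1 + 2k2 + 2k3 + k4) = 1.653713
u(0.38) ≈ 1.6537

1.6537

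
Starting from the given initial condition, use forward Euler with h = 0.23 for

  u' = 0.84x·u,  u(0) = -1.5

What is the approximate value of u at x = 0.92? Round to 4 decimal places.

-1.9333

Euler: u_{n+1} = u_n + h·f(x_n, u_n).
x=0.000000, u=-1.500000: f=0.000000 → u ← -1.500000 + 0.23·0.000000 = -1.500000
x=0.230000, u=-1.500000: f=-0.289800 → u ← -1.500000 + 0.23·(-0.289800) = -1.566654
x=0.460000, u=-1.566654: f=-0.605355 → u ← -1.566654 + 0.23·(-0.605355) = -1.705886
x=0.690000, u=-1.705886: f=-0.988731 → u ← -1.705886 + 0.23·(-0.988731) = -1.933294
u(0.92) ≈ -1.9333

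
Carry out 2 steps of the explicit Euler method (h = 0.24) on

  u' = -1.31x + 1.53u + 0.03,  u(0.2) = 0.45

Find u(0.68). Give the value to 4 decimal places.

Euler: u_{n+1} = u_n + h·f(x_n, u_n).
x=0.200000, u=0.450000: f=0.456500 → u ← 0.450000 + 0.24·0.456500 = 0.559560
x=0.440000, u=0.559560: f=0.309727 → u ← 0.559560 + 0.24·0.309727 = 0.633894
u(0.68) ≈ 0.6339

0.6339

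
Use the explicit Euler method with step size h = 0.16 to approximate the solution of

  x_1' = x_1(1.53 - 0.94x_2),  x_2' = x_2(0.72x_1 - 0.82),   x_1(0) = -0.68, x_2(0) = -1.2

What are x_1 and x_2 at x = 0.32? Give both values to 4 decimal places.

Euler on (x_1,x_2): x_1_{n+1} = x_1_n + h·x_1', x_2_{n+1} = x_2_n + h·x_2'.
0.000000: (-0.680000, -1.200000); f=(-1.807440, 1.571520) → (-0.969190, -0.948557)
0.160000: (-0.969190, -0.948557); f=(-2.347034, 1.439736) → (-1.344716, -0.718199)
(x_1(0.32), x_2(0.32)) ≈ (-1.3447, -0.7182)

-1.3447, -0.7182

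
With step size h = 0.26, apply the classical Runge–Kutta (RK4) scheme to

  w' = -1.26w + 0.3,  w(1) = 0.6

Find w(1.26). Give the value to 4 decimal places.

RK4: k1 = f(x_n, w_n); k2 = f(x_n + h/2, w_n + (h/2)·k1); k3 = f(x_n + h/2, w_n + (h/2)·k2); k4 = f(x_n + h, w_n + h·k3); w_{n+1} = w_n + (h/6)·(k1 + 2k2 + 2k3 + k4).
x=1.000000, w=0.600000:
  k1 = f(1.000000, 0.600000) = -0.456000
  k2 = f(1.130000, 0.540720) = -0.381307
  k3 = f(1.130000, 0.550430) = -0.393542
  k4 = f(1.260000, 0.497679) = -0.327076
  w ← 0.600000 + (0.26/6)·(k1 + 2k2 + 2k3 + k4) = 0.498913
w(1.26) ≈ 0.4989

0.4989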